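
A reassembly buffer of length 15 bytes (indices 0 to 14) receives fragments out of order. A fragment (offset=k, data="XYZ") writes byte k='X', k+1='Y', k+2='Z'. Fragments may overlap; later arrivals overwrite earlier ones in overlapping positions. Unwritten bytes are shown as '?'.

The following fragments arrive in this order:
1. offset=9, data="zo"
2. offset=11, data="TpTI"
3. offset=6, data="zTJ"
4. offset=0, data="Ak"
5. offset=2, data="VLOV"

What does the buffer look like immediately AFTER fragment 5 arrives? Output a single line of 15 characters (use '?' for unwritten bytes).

Fragment 1: offset=9 data="zo" -> buffer=?????????zo????
Fragment 2: offset=11 data="TpTI" -> buffer=?????????zoTpTI
Fragment 3: offset=6 data="zTJ" -> buffer=??????zTJzoTpTI
Fragment 4: offset=0 data="Ak" -> buffer=Ak????zTJzoTpTI
Fragment 5: offset=2 data="VLOV" -> buffer=AkVLOVzTJzoTpTI

Answer: AkVLOVzTJzoTpTI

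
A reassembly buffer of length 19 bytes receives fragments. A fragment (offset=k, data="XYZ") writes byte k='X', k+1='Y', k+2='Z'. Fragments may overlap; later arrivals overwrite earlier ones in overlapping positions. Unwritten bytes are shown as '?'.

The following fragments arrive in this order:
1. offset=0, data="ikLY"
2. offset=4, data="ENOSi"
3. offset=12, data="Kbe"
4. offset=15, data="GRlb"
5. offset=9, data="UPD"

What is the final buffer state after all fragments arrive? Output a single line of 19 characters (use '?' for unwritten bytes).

Fragment 1: offset=0 data="ikLY" -> buffer=ikLY???????????????
Fragment 2: offset=4 data="ENOSi" -> buffer=ikLYENOSi??????????
Fragment 3: offset=12 data="Kbe" -> buffer=ikLYENOSi???Kbe????
Fragment 4: offset=15 data="GRlb" -> buffer=ikLYENOSi???KbeGRlb
Fragment 5: offset=9 data="UPD" -> buffer=ikLYENOSiUPDKbeGRlb

Answer: ikLYENOSiUPDKbeGRlb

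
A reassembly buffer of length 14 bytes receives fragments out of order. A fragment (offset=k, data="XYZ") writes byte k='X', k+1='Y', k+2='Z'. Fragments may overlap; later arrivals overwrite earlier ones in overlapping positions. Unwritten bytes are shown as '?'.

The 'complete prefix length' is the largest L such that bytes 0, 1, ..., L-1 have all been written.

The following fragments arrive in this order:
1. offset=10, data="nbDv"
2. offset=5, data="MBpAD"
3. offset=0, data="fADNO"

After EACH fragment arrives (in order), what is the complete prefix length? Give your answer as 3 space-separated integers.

Fragment 1: offset=10 data="nbDv" -> buffer=??????????nbDv -> prefix_len=0
Fragment 2: offset=5 data="MBpAD" -> buffer=?????MBpADnbDv -> prefix_len=0
Fragment 3: offset=0 data="fADNO" -> buffer=fADNOMBpADnbDv -> prefix_len=14

Answer: 0 0 14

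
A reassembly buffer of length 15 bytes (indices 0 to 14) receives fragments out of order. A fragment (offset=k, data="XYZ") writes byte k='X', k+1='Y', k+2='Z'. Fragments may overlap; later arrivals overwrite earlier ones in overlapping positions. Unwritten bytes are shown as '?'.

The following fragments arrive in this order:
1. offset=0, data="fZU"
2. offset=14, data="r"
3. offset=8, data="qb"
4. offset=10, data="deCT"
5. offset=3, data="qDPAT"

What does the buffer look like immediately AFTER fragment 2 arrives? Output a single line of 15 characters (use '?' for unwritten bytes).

Fragment 1: offset=0 data="fZU" -> buffer=fZU????????????
Fragment 2: offset=14 data="r" -> buffer=fZU???????????r

Answer: fZU???????????r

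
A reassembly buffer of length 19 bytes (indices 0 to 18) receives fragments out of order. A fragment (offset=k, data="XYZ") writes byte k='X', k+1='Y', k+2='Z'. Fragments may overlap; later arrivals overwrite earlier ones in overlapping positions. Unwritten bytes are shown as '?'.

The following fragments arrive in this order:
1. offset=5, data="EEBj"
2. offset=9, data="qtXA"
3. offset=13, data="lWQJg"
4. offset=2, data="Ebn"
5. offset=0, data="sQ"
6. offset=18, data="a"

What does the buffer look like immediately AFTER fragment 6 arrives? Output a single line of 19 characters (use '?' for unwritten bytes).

Fragment 1: offset=5 data="EEBj" -> buffer=?????EEBj??????????
Fragment 2: offset=9 data="qtXA" -> buffer=?????EEBjqtXA??????
Fragment 3: offset=13 data="lWQJg" -> buffer=?????EEBjqtXAlWQJg?
Fragment 4: offset=2 data="Ebn" -> buffer=??EbnEEBjqtXAlWQJg?
Fragment 5: offset=0 data="sQ" -> buffer=sQEbnEEBjqtXAlWQJg?
Fragment 6: offset=18 data="a" -> buffer=sQEbnEEBjqtXAlWQJga

Answer: sQEbnEEBjqtXAlWQJga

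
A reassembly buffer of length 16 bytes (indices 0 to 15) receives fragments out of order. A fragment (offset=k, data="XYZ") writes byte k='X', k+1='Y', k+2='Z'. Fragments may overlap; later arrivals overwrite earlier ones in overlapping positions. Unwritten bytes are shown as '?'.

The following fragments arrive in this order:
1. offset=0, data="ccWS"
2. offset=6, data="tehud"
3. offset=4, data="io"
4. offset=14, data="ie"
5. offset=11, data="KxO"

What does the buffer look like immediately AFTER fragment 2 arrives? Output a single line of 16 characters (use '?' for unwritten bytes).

Answer: ccWS??tehud?????

Derivation:
Fragment 1: offset=0 data="ccWS" -> buffer=ccWS????????????
Fragment 2: offset=6 data="tehud" -> buffer=ccWS??tehud?????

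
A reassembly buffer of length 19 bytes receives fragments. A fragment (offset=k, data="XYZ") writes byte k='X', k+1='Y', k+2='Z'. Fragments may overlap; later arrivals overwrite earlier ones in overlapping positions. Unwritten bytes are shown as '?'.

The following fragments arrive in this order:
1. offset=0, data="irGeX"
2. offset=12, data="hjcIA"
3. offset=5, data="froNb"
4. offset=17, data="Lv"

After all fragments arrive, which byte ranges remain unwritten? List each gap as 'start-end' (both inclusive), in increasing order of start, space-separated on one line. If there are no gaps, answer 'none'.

Fragment 1: offset=0 len=5
Fragment 2: offset=12 len=5
Fragment 3: offset=5 len=5
Fragment 4: offset=17 len=2
Gaps: 10-11

Answer: 10-11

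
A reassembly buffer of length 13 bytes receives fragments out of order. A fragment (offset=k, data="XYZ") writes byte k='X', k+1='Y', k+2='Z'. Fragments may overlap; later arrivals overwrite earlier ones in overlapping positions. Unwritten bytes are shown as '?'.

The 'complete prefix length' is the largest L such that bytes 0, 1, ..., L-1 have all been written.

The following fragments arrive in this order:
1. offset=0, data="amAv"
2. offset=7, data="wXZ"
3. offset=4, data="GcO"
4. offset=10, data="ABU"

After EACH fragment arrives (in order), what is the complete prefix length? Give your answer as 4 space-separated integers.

Fragment 1: offset=0 data="amAv" -> buffer=amAv????????? -> prefix_len=4
Fragment 2: offset=7 data="wXZ" -> buffer=amAv???wXZ??? -> prefix_len=4
Fragment 3: offset=4 data="GcO" -> buffer=amAvGcOwXZ??? -> prefix_len=10
Fragment 4: offset=10 data="ABU" -> buffer=amAvGcOwXZABU -> prefix_len=13

Answer: 4 4 10 13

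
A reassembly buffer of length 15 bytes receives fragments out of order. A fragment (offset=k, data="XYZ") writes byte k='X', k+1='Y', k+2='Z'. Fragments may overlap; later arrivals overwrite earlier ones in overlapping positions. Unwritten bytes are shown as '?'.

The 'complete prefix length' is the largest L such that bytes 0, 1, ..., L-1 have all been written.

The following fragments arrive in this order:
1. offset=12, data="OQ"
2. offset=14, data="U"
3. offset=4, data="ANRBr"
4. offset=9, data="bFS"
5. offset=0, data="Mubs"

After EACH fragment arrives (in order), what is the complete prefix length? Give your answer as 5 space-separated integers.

Answer: 0 0 0 0 15

Derivation:
Fragment 1: offset=12 data="OQ" -> buffer=????????????OQ? -> prefix_len=0
Fragment 2: offset=14 data="U" -> buffer=????????????OQU -> prefix_len=0
Fragment 3: offset=4 data="ANRBr" -> buffer=????ANRBr???OQU -> prefix_len=0
Fragment 4: offset=9 data="bFS" -> buffer=????ANRBrbFSOQU -> prefix_len=0
Fragment 5: offset=0 data="Mubs" -> buffer=MubsANRBrbFSOQU -> prefix_len=15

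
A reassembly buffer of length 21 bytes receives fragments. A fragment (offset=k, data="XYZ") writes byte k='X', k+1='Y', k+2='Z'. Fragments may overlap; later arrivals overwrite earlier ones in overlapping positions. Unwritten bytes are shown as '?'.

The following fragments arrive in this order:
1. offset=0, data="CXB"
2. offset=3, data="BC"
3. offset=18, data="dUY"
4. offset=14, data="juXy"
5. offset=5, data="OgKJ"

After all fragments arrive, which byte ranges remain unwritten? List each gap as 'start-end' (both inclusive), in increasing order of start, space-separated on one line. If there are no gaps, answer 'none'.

Answer: 9-13

Derivation:
Fragment 1: offset=0 len=3
Fragment 2: offset=3 len=2
Fragment 3: offset=18 len=3
Fragment 4: offset=14 len=4
Fragment 5: offset=5 len=4
Gaps: 9-13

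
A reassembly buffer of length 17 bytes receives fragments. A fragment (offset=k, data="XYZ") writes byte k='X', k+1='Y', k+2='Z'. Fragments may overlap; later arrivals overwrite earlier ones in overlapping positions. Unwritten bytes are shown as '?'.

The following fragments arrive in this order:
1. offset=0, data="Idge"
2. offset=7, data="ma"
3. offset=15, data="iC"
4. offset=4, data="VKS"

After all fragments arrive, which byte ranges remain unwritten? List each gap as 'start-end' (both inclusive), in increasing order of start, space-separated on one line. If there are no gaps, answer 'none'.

Answer: 9-14

Derivation:
Fragment 1: offset=0 len=4
Fragment 2: offset=7 len=2
Fragment 3: offset=15 len=2
Fragment 4: offset=4 len=3
Gaps: 9-14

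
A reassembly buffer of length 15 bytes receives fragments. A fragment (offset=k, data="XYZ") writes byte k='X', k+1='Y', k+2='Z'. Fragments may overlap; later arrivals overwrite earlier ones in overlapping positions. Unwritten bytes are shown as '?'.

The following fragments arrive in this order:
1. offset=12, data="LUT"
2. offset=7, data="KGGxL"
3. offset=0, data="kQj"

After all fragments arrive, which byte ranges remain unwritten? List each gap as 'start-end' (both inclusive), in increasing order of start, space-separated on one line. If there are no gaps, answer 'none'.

Fragment 1: offset=12 len=3
Fragment 2: offset=7 len=5
Fragment 3: offset=0 len=3
Gaps: 3-6

Answer: 3-6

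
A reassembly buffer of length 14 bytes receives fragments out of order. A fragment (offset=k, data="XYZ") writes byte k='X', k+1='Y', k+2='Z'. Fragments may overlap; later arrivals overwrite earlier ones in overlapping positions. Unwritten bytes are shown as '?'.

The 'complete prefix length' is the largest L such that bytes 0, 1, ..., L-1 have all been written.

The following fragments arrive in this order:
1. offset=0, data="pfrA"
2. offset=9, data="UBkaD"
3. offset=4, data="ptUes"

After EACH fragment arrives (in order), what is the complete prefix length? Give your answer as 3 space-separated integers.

Answer: 4 4 14

Derivation:
Fragment 1: offset=0 data="pfrA" -> buffer=pfrA?????????? -> prefix_len=4
Fragment 2: offset=9 data="UBkaD" -> buffer=pfrA?????UBkaD -> prefix_len=4
Fragment 3: offset=4 data="ptUes" -> buffer=pfrAptUesUBkaD -> prefix_len=14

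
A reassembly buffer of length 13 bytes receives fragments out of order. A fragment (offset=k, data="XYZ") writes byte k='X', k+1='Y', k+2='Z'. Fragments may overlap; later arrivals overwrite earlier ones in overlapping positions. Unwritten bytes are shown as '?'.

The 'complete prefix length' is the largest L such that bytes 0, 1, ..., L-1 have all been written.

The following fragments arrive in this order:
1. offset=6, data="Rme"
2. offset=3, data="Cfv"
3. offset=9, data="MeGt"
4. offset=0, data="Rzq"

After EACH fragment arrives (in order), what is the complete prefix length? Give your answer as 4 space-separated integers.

Answer: 0 0 0 13

Derivation:
Fragment 1: offset=6 data="Rme" -> buffer=??????Rme???? -> prefix_len=0
Fragment 2: offset=3 data="Cfv" -> buffer=???CfvRme???? -> prefix_len=0
Fragment 3: offset=9 data="MeGt" -> buffer=???CfvRmeMeGt -> prefix_len=0
Fragment 4: offset=0 data="Rzq" -> buffer=RzqCfvRmeMeGt -> prefix_len=13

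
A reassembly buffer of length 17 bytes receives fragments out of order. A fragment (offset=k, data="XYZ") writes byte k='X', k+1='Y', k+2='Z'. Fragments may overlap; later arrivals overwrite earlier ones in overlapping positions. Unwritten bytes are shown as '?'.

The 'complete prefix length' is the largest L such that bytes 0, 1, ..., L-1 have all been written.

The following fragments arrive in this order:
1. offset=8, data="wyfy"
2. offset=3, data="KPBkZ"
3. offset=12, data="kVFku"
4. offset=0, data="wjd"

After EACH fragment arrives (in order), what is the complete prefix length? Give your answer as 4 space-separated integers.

Answer: 0 0 0 17

Derivation:
Fragment 1: offset=8 data="wyfy" -> buffer=????????wyfy????? -> prefix_len=0
Fragment 2: offset=3 data="KPBkZ" -> buffer=???KPBkZwyfy????? -> prefix_len=0
Fragment 3: offset=12 data="kVFku" -> buffer=???KPBkZwyfykVFku -> prefix_len=0
Fragment 4: offset=0 data="wjd" -> buffer=wjdKPBkZwyfykVFku -> prefix_len=17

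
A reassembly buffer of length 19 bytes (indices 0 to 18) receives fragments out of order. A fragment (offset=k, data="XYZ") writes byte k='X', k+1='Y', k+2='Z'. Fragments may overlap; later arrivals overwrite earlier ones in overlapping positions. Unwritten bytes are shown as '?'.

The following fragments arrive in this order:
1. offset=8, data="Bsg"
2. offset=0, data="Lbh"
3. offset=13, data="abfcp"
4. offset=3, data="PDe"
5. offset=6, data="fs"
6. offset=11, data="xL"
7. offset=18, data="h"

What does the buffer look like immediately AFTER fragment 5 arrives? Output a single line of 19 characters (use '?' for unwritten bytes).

Answer: LbhPDefsBsg??abfcp?

Derivation:
Fragment 1: offset=8 data="Bsg" -> buffer=????????Bsg????????
Fragment 2: offset=0 data="Lbh" -> buffer=Lbh?????Bsg????????
Fragment 3: offset=13 data="abfcp" -> buffer=Lbh?????Bsg??abfcp?
Fragment 4: offset=3 data="PDe" -> buffer=LbhPDe??Bsg??abfcp?
Fragment 5: offset=6 data="fs" -> buffer=LbhPDefsBsg??abfcp?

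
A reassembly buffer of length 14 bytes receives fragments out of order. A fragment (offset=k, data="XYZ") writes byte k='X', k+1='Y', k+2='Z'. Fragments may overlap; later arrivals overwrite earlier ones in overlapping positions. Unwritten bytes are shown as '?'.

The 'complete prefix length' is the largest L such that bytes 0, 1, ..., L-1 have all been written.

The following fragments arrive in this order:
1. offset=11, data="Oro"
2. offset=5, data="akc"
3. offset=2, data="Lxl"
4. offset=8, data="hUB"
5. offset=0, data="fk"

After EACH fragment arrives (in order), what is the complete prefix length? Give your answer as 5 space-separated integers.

Answer: 0 0 0 0 14

Derivation:
Fragment 1: offset=11 data="Oro" -> buffer=???????????Oro -> prefix_len=0
Fragment 2: offset=5 data="akc" -> buffer=?????akc???Oro -> prefix_len=0
Fragment 3: offset=2 data="Lxl" -> buffer=??Lxlakc???Oro -> prefix_len=0
Fragment 4: offset=8 data="hUB" -> buffer=??LxlakchUBOro -> prefix_len=0
Fragment 5: offset=0 data="fk" -> buffer=fkLxlakchUBOro -> prefix_len=14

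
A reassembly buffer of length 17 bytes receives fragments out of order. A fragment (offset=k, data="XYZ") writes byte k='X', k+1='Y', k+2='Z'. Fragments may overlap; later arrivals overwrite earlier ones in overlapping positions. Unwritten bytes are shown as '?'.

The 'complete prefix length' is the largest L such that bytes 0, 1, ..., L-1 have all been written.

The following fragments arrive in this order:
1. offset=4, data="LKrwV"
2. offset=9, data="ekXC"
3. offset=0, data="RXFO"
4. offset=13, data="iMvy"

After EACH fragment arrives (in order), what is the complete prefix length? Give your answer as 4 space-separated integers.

Fragment 1: offset=4 data="LKrwV" -> buffer=????LKrwV???????? -> prefix_len=0
Fragment 2: offset=9 data="ekXC" -> buffer=????LKrwVekXC???? -> prefix_len=0
Fragment 3: offset=0 data="RXFO" -> buffer=RXFOLKrwVekXC???? -> prefix_len=13
Fragment 4: offset=13 data="iMvy" -> buffer=RXFOLKrwVekXCiMvy -> prefix_len=17

Answer: 0 0 13 17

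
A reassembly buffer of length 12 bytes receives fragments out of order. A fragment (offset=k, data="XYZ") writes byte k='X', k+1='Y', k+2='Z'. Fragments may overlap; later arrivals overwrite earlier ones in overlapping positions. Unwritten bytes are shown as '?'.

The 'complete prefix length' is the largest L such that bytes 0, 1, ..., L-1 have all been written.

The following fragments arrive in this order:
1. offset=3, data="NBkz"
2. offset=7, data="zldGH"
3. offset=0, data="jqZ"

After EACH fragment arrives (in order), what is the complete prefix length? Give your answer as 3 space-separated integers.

Fragment 1: offset=3 data="NBkz" -> buffer=???NBkz????? -> prefix_len=0
Fragment 2: offset=7 data="zldGH" -> buffer=???NBkzzldGH -> prefix_len=0
Fragment 3: offset=0 data="jqZ" -> buffer=jqZNBkzzldGH -> prefix_len=12

Answer: 0 0 12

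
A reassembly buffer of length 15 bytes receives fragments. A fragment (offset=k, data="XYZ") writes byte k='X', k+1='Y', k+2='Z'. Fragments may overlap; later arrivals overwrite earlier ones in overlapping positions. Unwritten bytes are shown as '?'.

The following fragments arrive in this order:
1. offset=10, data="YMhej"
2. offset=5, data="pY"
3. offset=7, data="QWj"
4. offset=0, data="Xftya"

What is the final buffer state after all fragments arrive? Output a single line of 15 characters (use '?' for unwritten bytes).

Fragment 1: offset=10 data="YMhej" -> buffer=??????????YMhej
Fragment 2: offset=5 data="pY" -> buffer=?????pY???YMhej
Fragment 3: offset=7 data="QWj" -> buffer=?????pYQWjYMhej
Fragment 4: offset=0 data="Xftya" -> buffer=XftyapYQWjYMhej

Answer: XftyapYQWjYMhej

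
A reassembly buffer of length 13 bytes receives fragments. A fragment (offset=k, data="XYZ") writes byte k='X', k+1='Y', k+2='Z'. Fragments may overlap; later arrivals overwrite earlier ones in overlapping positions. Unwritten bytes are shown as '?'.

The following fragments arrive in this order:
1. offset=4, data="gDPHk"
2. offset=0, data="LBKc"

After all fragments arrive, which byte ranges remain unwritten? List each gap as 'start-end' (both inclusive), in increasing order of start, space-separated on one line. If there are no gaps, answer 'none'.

Fragment 1: offset=4 len=5
Fragment 2: offset=0 len=4
Gaps: 9-12

Answer: 9-12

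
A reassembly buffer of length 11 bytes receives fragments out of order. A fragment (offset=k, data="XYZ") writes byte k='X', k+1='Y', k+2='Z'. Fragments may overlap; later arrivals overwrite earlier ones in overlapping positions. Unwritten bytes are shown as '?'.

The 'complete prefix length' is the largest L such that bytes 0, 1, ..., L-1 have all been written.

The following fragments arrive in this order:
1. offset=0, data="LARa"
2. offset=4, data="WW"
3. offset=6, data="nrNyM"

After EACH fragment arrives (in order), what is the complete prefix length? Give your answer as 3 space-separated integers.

Fragment 1: offset=0 data="LARa" -> buffer=LARa??????? -> prefix_len=4
Fragment 2: offset=4 data="WW" -> buffer=LARaWW????? -> prefix_len=6
Fragment 3: offset=6 data="nrNyM" -> buffer=LARaWWnrNyM -> prefix_len=11

Answer: 4 6 11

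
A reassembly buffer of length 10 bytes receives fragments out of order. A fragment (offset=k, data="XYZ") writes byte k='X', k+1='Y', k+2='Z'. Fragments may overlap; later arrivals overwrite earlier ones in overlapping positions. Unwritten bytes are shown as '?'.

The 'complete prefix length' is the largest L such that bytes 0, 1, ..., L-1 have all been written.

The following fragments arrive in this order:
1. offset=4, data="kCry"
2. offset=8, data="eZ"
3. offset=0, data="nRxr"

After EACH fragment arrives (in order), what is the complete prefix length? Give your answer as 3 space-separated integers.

Answer: 0 0 10

Derivation:
Fragment 1: offset=4 data="kCry" -> buffer=????kCry?? -> prefix_len=0
Fragment 2: offset=8 data="eZ" -> buffer=????kCryeZ -> prefix_len=0
Fragment 3: offset=0 data="nRxr" -> buffer=nRxrkCryeZ -> prefix_len=10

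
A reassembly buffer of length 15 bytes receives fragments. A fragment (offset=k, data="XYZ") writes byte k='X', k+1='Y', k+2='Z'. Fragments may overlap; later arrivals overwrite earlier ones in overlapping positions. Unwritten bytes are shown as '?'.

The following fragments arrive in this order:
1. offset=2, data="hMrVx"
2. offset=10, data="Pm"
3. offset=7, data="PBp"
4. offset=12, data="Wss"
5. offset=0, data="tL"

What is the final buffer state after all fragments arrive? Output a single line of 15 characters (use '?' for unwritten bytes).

Fragment 1: offset=2 data="hMrVx" -> buffer=??hMrVx????????
Fragment 2: offset=10 data="Pm" -> buffer=??hMrVx???Pm???
Fragment 3: offset=7 data="PBp" -> buffer=??hMrVxPBpPm???
Fragment 4: offset=12 data="Wss" -> buffer=??hMrVxPBpPmWss
Fragment 5: offset=0 data="tL" -> buffer=tLhMrVxPBpPmWss

Answer: tLhMrVxPBpPmWss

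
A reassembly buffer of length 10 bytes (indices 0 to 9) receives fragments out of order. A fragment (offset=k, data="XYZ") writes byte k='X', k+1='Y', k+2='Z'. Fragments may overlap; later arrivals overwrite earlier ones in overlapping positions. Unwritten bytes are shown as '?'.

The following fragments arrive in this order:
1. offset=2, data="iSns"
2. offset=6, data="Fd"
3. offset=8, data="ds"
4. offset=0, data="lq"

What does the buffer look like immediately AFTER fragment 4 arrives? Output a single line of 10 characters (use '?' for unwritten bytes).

Answer: lqiSnsFdds

Derivation:
Fragment 1: offset=2 data="iSns" -> buffer=??iSns????
Fragment 2: offset=6 data="Fd" -> buffer=??iSnsFd??
Fragment 3: offset=8 data="ds" -> buffer=??iSnsFdds
Fragment 4: offset=0 data="lq" -> buffer=lqiSnsFdds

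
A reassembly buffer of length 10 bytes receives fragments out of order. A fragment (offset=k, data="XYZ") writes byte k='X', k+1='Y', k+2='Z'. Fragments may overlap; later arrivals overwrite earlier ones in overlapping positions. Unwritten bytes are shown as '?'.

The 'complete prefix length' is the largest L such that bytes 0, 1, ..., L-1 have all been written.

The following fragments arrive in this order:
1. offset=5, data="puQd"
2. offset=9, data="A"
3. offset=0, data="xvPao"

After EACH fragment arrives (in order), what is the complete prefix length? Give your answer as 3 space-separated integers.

Fragment 1: offset=5 data="puQd" -> buffer=?????puQd? -> prefix_len=0
Fragment 2: offset=9 data="A" -> buffer=?????puQdA -> prefix_len=0
Fragment 3: offset=0 data="xvPao" -> buffer=xvPaopuQdA -> prefix_len=10

Answer: 0 0 10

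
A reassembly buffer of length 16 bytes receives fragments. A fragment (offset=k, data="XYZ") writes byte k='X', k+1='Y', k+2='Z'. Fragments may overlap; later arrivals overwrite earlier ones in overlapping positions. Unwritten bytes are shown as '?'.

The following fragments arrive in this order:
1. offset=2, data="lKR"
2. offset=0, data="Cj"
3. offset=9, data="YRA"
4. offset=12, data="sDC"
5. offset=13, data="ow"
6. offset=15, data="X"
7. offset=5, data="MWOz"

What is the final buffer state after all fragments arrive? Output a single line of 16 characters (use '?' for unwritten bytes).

Answer: CjlKRMWOzYRAsowX

Derivation:
Fragment 1: offset=2 data="lKR" -> buffer=??lKR???????????
Fragment 2: offset=0 data="Cj" -> buffer=CjlKR???????????
Fragment 3: offset=9 data="YRA" -> buffer=CjlKR????YRA????
Fragment 4: offset=12 data="sDC" -> buffer=CjlKR????YRAsDC?
Fragment 5: offset=13 data="ow" -> buffer=CjlKR????YRAsow?
Fragment 6: offset=15 data="X" -> buffer=CjlKR????YRAsowX
Fragment 7: offset=5 data="MWOz" -> buffer=CjlKRMWOzYRAsowX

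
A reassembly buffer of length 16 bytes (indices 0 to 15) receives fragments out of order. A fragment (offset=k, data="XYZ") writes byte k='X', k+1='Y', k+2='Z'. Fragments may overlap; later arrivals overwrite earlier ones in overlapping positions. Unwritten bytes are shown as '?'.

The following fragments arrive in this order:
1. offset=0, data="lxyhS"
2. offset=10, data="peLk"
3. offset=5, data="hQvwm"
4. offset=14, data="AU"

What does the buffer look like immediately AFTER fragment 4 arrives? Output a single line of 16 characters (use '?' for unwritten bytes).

Answer: lxyhShQvwmpeLkAU

Derivation:
Fragment 1: offset=0 data="lxyhS" -> buffer=lxyhS???????????
Fragment 2: offset=10 data="peLk" -> buffer=lxyhS?????peLk??
Fragment 3: offset=5 data="hQvwm" -> buffer=lxyhShQvwmpeLk??
Fragment 4: offset=14 data="AU" -> buffer=lxyhShQvwmpeLkAU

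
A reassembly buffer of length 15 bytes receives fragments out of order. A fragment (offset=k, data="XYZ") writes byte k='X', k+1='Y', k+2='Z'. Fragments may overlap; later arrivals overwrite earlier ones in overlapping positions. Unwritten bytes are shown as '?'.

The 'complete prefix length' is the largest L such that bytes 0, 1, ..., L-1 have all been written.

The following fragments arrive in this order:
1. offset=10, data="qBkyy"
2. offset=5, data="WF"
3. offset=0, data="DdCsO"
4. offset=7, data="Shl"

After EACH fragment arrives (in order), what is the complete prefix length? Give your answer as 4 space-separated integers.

Answer: 0 0 7 15

Derivation:
Fragment 1: offset=10 data="qBkyy" -> buffer=??????????qBkyy -> prefix_len=0
Fragment 2: offset=5 data="WF" -> buffer=?????WF???qBkyy -> prefix_len=0
Fragment 3: offset=0 data="DdCsO" -> buffer=DdCsOWF???qBkyy -> prefix_len=7
Fragment 4: offset=7 data="Shl" -> buffer=DdCsOWFShlqBkyy -> prefix_len=15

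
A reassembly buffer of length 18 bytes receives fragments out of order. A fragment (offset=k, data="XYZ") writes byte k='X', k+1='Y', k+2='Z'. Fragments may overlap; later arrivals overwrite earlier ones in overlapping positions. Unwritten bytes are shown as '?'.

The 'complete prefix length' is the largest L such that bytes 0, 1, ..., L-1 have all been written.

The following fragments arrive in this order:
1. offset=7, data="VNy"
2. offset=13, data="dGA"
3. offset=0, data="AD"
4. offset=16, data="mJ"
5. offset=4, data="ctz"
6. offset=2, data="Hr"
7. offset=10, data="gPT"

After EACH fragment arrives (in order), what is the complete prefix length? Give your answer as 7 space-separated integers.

Fragment 1: offset=7 data="VNy" -> buffer=???????VNy???????? -> prefix_len=0
Fragment 2: offset=13 data="dGA" -> buffer=???????VNy???dGA?? -> prefix_len=0
Fragment 3: offset=0 data="AD" -> buffer=AD?????VNy???dGA?? -> prefix_len=2
Fragment 4: offset=16 data="mJ" -> buffer=AD?????VNy???dGAmJ -> prefix_len=2
Fragment 5: offset=4 data="ctz" -> buffer=AD??ctzVNy???dGAmJ -> prefix_len=2
Fragment 6: offset=2 data="Hr" -> buffer=ADHrctzVNy???dGAmJ -> prefix_len=10
Fragment 7: offset=10 data="gPT" -> buffer=ADHrctzVNygPTdGAmJ -> prefix_len=18

Answer: 0 0 2 2 2 10 18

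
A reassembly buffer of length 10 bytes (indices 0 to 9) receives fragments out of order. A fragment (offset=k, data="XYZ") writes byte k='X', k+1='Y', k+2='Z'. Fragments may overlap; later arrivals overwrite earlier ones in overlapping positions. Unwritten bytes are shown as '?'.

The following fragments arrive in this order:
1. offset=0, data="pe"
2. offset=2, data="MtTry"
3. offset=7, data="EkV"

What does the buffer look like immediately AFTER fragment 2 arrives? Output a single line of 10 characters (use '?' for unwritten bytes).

Answer: peMtTry???

Derivation:
Fragment 1: offset=0 data="pe" -> buffer=pe????????
Fragment 2: offset=2 data="MtTry" -> buffer=peMtTry???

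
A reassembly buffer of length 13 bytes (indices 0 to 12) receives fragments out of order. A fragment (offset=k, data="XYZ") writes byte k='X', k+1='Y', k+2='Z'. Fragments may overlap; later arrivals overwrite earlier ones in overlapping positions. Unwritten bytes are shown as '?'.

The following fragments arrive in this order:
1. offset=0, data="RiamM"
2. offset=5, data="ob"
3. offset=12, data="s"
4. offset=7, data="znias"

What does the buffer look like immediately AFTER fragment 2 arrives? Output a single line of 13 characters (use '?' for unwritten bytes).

Answer: RiamMob??????

Derivation:
Fragment 1: offset=0 data="RiamM" -> buffer=RiamM????????
Fragment 2: offset=5 data="ob" -> buffer=RiamMob??????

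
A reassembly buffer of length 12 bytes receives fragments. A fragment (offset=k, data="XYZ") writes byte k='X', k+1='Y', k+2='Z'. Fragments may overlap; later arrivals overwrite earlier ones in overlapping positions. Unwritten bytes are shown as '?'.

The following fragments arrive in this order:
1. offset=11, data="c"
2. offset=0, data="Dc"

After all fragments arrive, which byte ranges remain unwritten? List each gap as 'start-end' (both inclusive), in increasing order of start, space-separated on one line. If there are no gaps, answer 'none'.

Fragment 1: offset=11 len=1
Fragment 2: offset=0 len=2
Gaps: 2-10

Answer: 2-10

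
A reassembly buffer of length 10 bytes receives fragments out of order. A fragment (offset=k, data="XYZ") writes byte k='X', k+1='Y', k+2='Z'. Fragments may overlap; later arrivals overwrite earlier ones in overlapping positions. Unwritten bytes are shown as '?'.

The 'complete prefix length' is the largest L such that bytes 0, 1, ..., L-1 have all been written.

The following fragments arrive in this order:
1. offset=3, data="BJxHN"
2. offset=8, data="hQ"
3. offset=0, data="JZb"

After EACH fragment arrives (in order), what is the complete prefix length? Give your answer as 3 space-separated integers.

Answer: 0 0 10

Derivation:
Fragment 1: offset=3 data="BJxHN" -> buffer=???BJxHN?? -> prefix_len=0
Fragment 2: offset=8 data="hQ" -> buffer=???BJxHNhQ -> prefix_len=0
Fragment 3: offset=0 data="JZb" -> buffer=JZbBJxHNhQ -> prefix_len=10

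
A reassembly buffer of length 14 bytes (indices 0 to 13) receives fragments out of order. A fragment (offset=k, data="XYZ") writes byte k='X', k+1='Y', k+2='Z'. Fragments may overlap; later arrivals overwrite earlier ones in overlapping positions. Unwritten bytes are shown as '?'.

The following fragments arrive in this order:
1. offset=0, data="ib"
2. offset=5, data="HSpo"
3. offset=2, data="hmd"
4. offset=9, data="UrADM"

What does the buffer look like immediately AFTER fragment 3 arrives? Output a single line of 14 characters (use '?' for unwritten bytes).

Fragment 1: offset=0 data="ib" -> buffer=ib????????????
Fragment 2: offset=5 data="HSpo" -> buffer=ib???HSpo?????
Fragment 3: offset=2 data="hmd" -> buffer=ibhmdHSpo?????

Answer: ibhmdHSpo?????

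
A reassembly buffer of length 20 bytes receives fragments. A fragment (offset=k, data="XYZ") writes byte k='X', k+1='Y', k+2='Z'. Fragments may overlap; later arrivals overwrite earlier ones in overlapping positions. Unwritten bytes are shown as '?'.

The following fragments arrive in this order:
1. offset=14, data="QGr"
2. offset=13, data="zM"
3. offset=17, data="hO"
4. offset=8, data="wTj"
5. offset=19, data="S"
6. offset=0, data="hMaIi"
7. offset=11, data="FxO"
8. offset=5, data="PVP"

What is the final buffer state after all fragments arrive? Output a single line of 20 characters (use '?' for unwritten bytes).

Fragment 1: offset=14 data="QGr" -> buffer=??????????????QGr???
Fragment 2: offset=13 data="zM" -> buffer=?????????????zMGr???
Fragment 3: offset=17 data="hO" -> buffer=?????????????zMGrhO?
Fragment 4: offset=8 data="wTj" -> buffer=????????wTj??zMGrhO?
Fragment 5: offset=19 data="S" -> buffer=????????wTj??zMGrhOS
Fragment 6: offset=0 data="hMaIi" -> buffer=hMaIi???wTj??zMGrhOS
Fragment 7: offset=11 data="FxO" -> buffer=hMaIi???wTjFxOMGrhOS
Fragment 8: offset=5 data="PVP" -> buffer=hMaIiPVPwTjFxOMGrhOS

Answer: hMaIiPVPwTjFxOMGrhOS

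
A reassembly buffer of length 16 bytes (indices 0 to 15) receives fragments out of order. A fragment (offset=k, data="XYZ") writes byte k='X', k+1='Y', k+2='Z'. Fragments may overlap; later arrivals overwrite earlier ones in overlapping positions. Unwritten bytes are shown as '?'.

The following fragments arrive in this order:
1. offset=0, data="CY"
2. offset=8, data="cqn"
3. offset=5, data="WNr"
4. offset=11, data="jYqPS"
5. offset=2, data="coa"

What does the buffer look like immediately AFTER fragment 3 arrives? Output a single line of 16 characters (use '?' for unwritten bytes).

Answer: CY???WNrcqn?????

Derivation:
Fragment 1: offset=0 data="CY" -> buffer=CY??????????????
Fragment 2: offset=8 data="cqn" -> buffer=CY??????cqn?????
Fragment 3: offset=5 data="WNr" -> buffer=CY???WNrcqn?????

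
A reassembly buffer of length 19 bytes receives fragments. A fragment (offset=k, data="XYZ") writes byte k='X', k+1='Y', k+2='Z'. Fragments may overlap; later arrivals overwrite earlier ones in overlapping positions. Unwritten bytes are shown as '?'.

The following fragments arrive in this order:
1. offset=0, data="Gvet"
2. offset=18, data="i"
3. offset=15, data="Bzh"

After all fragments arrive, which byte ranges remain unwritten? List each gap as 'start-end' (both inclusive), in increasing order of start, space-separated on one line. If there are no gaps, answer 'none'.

Fragment 1: offset=0 len=4
Fragment 2: offset=18 len=1
Fragment 3: offset=15 len=3
Gaps: 4-14

Answer: 4-14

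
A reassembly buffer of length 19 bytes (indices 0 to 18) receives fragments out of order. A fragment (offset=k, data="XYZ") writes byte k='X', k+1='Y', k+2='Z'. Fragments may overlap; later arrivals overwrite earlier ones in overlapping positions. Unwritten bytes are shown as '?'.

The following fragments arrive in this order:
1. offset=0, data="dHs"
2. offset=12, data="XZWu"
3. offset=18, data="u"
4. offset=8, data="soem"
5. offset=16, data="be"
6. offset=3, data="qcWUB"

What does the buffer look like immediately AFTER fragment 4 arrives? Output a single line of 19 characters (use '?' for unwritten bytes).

Fragment 1: offset=0 data="dHs" -> buffer=dHs????????????????
Fragment 2: offset=12 data="XZWu" -> buffer=dHs?????????XZWu???
Fragment 3: offset=18 data="u" -> buffer=dHs?????????XZWu??u
Fragment 4: offset=8 data="soem" -> buffer=dHs?????soemXZWu??u

Answer: dHs?????soemXZWu??u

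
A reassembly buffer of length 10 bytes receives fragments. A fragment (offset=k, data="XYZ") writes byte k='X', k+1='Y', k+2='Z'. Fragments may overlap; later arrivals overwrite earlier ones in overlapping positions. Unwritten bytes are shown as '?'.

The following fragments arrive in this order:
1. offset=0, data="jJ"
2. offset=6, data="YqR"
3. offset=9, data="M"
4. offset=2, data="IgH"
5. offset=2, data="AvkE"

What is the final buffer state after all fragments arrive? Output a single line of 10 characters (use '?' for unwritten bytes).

Answer: jJAvkEYqRM

Derivation:
Fragment 1: offset=0 data="jJ" -> buffer=jJ????????
Fragment 2: offset=6 data="YqR" -> buffer=jJ????YqR?
Fragment 3: offset=9 data="M" -> buffer=jJ????YqRM
Fragment 4: offset=2 data="IgH" -> buffer=jJIgH?YqRM
Fragment 5: offset=2 data="AvkE" -> buffer=jJAvkEYqRM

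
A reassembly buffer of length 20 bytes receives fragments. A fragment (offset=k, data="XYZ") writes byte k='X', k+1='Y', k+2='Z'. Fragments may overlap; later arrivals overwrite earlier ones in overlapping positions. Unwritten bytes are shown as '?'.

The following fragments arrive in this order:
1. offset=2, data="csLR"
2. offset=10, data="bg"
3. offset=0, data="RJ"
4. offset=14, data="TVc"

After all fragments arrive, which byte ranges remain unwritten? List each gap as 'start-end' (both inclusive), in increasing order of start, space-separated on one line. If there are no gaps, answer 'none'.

Answer: 6-9 12-13 17-19

Derivation:
Fragment 1: offset=2 len=4
Fragment 2: offset=10 len=2
Fragment 3: offset=0 len=2
Fragment 4: offset=14 len=3
Gaps: 6-9 12-13 17-19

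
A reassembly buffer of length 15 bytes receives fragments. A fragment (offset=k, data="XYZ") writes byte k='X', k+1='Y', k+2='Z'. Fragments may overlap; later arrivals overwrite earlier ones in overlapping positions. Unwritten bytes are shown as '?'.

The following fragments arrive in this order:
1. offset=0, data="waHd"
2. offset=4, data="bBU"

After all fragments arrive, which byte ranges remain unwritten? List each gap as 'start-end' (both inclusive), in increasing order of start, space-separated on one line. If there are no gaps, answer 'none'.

Answer: 7-14

Derivation:
Fragment 1: offset=0 len=4
Fragment 2: offset=4 len=3
Gaps: 7-14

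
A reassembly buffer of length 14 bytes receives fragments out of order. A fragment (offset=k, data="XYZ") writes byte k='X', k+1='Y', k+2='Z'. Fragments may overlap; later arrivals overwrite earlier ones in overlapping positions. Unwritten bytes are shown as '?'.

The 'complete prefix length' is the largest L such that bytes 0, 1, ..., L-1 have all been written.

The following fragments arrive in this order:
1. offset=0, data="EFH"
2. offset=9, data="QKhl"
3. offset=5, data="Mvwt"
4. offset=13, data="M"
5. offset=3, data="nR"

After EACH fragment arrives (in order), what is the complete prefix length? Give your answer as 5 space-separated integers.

Fragment 1: offset=0 data="EFH" -> buffer=EFH??????????? -> prefix_len=3
Fragment 2: offset=9 data="QKhl" -> buffer=EFH??????QKhl? -> prefix_len=3
Fragment 3: offset=5 data="Mvwt" -> buffer=EFH??MvwtQKhl? -> prefix_len=3
Fragment 4: offset=13 data="M" -> buffer=EFH??MvwtQKhlM -> prefix_len=3
Fragment 5: offset=3 data="nR" -> buffer=EFHnRMvwtQKhlM -> prefix_len=14

Answer: 3 3 3 3 14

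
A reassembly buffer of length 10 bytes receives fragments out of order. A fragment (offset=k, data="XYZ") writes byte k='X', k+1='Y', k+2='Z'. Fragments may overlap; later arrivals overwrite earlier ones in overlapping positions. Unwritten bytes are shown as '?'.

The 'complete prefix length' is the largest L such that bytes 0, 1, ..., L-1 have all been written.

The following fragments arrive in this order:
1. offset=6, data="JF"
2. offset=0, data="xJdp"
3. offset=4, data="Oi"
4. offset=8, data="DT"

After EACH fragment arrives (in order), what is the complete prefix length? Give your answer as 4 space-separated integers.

Answer: 0 4 8 10

Derivation:
Fragment 1: offset=6 data="JF" -> buffer=??????JF?? -> prefix_len=0
Fragment 2: offset=0 data="xJdp" -> buffer=xJdp??JF?? -> prefix_len=4
Fragment 3: offset=4 data="Oi" -> buffer=xJdpOiJF?? -> prefix_len=8
Fragment 4: offset=8 data="DT" -> buffer=xJdpOiJFDT -> prefix_len=10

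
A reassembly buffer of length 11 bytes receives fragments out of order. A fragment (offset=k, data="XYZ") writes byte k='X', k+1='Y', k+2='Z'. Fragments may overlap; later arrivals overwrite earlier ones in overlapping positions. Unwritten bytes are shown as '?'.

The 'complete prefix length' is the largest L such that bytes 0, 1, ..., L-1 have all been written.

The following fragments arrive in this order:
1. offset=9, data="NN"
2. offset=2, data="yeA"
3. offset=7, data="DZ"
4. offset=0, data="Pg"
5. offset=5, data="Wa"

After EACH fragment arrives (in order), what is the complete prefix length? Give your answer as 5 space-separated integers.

Fragment 1: offset=9 data="NN" -> buffer=?????????NN -> prefix_len=0
Fragment 2: offset=2 data="yeA" -> buffer=??yeA????NN -> prefix_len=0
Fragment 3: offset=7 data="DZ" -> buffer=??yeA??DZNN -> prefix_len=0
Fragment 4: offset=0 data="Pg" -> buffer=PgyeA??DZNN -> prefix_len=5
Fragment 5: offset=5 data="Wa" -> buffer=PgyeAWaDZNN -> prefix_len=11

Answer: 0 0 0 5 11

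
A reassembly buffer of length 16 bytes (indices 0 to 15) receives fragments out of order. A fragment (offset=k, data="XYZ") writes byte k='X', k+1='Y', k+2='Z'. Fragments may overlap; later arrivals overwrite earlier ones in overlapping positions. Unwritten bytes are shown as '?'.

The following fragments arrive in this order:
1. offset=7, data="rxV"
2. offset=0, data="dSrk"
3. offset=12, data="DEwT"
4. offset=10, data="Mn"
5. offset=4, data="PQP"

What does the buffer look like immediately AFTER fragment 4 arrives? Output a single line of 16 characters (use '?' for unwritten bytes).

Fragment 1: offset=7 data="rxV" -> buffer=???????rxV??????
Fragment 2: offset=0 data="dSrk" -> buffer=dSrk???rxV??????
Fragment 3: offset=12 data="DEwT" -> buffer=dSrk???rxV??DEwT
Fragment 4: offset=10 data="Mn" -> buffer=dSrk???rxVMnDEwT

Answer: dSrk???rxVMnDEwT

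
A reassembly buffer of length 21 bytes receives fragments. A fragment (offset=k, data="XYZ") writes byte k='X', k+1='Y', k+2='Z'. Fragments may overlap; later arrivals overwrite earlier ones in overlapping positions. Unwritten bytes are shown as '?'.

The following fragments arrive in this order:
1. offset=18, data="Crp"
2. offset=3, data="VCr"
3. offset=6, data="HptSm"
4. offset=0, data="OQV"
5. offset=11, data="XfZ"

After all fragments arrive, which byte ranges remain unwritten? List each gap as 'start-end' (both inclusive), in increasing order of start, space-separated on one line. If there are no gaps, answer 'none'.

Answer: 14-17

Derivation:
Fragment 1: offset=18 len=3
Fragment 2: offset=3 len=3
Fragment 3: offset=6 len=5
Fragment 4: offset=0 len=3
Fragment 5: offset=11 len=3
Gaps: 14-17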